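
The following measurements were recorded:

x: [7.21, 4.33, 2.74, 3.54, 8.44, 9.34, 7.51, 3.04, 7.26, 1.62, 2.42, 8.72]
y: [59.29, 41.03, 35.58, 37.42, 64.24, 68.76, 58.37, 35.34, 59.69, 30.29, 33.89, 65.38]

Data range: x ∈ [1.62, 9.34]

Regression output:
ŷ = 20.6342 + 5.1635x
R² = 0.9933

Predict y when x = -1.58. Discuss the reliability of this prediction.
The equation gives ŷ = 12.4759; however x = -1.58 is 3.20 units below the observed range, so this extrapolated value should not be trusted.

Prediction calculation:
ŷ = 20.6342 + 5.1635 × (-1.58)
ŷ = 12.4759

Reliability:
- Data range: x ∈ [1.62, 9.34]
- Prediction point: x = -1.58 is 3.20 units below the observed range → this is EXTRAPOLATION, not interpolation

Why that matters here:
- R² describes fit only over the sampled x values; it says nothing about behaviour beyond them
- The standard error of prediction grows with (x − x̄)², and x = -1.58 is far from x̄ = 5.51
- The linear relationship may not hold outside the observed range

The R² = 0.9933 only validates the fit within [1.62, 9.34]; treat ŷ = 12.4759 with caution.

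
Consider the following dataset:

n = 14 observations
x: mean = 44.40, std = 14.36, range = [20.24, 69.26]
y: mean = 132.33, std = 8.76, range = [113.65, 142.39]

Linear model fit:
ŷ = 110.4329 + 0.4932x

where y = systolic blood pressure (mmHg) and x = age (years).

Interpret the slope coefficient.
On average, blood pressure is about 0.4932 mmHg higher for every extra year of age.

The slope coefficient β₁ = 0.4932 represents the marginal effect of age on blood pressure.

Interpretation:
- Age up by 1 year → predicted blood pressure increases by 0.4932 mmHg
- This is a linear approximation: the same per-unit change is assumed across the whole observed x range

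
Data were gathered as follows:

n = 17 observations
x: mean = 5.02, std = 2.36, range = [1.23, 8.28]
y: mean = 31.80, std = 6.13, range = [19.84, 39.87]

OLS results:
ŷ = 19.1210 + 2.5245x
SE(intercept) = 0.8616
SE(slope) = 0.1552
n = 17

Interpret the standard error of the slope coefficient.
The slope 2.5245 is pinned down to within about ±0.1552 (one SE) by these data — relative uncertainty 6.1%, i.e. precise.

What SE measures:
- The standard error quantifies the sampling variability of the coefficient estimate
- It is the estimated standard deviation of β̂₁ across hypothetical repeated samples of the same size
- Smaller SE → more precise estimate

Relative precision:
- SE / |β̂₁| = 0.1552 / 2.5245 = 6.1%
- Rule of thumb (under 20%: precise; 20% to under 50%: moderately precise; 50% or more: imprecise) → precise

Rough 95% range (±2 SE): 2.5245 ± 0.3104 → (2.2141, 2.8349).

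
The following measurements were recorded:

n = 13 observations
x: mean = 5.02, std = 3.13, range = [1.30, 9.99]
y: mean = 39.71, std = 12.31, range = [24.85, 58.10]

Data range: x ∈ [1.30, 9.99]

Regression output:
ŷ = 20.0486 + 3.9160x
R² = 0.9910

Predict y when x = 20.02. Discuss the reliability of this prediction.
ŷ = 98.4469 (extrapolation — x = 20.02 lies outside [1.30, 9.99], so reliability is low).

Prediction calculation:
ŷ = 20.0486 + 3.9160 × 20.02
ŷ = 98.4469

Reliability:
- Data range: x ∈ [1.30, 9.99]
- Prediction point: x = 20.02 is 10.03 units above the observed range → this is EXTRAPOLATION, not interpolation

Why that matters here:
- Real relationships often flatten, saturate, or turn nonlinear at extremes
- The linear relationship may not hold outside the observed range

A defensible statement: 'if the linear trend continued to x = 20.02, y would be about 98.4469' — the premise is untested.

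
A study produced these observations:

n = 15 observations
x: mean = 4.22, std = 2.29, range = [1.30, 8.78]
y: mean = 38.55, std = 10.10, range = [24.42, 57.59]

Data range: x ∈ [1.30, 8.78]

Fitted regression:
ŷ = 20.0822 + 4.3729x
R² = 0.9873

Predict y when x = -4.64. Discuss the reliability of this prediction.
The equation gives ŷ = -0.2081; however x = -4.64 is 5.94 units below the observed range, so this extrapolated value should not be trusted.

Prediction calculation:
ŷ = 20.0822 + 4.3729 × (-4.64)
ŷ = -0.2081

Reliability:
- Data range: x ∈ [1.30, 8.78]
- Prediction point: x = -4.64 is 5.94 units below the observed range → this is EXTRAPOLATION, not interpolation

Why that matters here:
- R² describes fit only over the sampled x values; it says nothing about behaviour beyond them
- The linear relationship may not hold outside the observed range
- There are no observations near this x to validate the fitted line there

The R² = 0.9873 only validates the fit within [1.30, 8.78]; treat ŷ = -0.2081 with caution.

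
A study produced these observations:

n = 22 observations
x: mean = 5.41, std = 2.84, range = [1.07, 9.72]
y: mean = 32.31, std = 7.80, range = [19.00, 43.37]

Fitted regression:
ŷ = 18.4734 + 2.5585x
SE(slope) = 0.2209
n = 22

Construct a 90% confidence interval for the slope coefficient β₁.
The 90% CI for β₁ is (2.1775, 2.9395)

Confidence interval for the slope:

The 90% CI for β₁ is: β̂₁ ± t*(α/2, n-2) × SE(β̂₁)

Step 1: Find critical t-value
- Confidence level = 0.9
- Degrees of freedom = n - 2 = 22 - 2 = 20
- t*(α/2, 20) = 1.7247

Step 2: Calculate margin of error
Margin = 1.7247 × 0.2209 = 0.3810

Step 3: Construct interval
CI = 2.5585 ± 0.3810
CI = (2.1775, 2.9395)

Interpretation: intervals built this way capture the true β₁ in 90% of repeated samples; here the plausible range for the per-unit effect of x on y is 2.1775 to 2.9395.
The interval does not include 0, suggesting a significant linear relationship.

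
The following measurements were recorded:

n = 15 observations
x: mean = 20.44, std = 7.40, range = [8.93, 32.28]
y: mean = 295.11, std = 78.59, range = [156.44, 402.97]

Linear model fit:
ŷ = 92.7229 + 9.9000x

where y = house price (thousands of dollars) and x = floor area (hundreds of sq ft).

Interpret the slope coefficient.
For each additional hundred sq ft of floor area, predicted house price increases by approximately 9.9000 thousand dollars.

The slope coefficient β₁ = 9.9000 represents the marginal effect of floor area on house price.

Interpretation:
- Floor area up by 1 hundred sq ft → predicted house price increases by 9.9000 thousand dollars
- This is a linear approximation: the same per-unit change is assumed across the whole observed x range
- The slope describes association in these data, not necessarily a causal effect

The intercept β₀ = 92.7229 is the predicted house price when floor area = 0; since the smallest observed x is 8.93, this is an extrapolation and mainly anchors the line.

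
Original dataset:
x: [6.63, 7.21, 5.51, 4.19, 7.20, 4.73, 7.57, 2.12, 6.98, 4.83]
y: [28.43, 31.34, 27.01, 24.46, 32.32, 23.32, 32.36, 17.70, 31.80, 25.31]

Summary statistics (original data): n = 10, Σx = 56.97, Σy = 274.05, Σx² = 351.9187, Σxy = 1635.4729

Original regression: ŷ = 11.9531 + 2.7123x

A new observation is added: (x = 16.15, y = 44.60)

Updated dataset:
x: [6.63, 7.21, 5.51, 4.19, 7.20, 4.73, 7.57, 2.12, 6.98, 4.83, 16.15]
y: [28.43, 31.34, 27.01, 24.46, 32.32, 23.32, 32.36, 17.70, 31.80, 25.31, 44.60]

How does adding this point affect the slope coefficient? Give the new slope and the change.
The slope changes from 2.7123 to 1.8755 (change of -0.8368, or -30.9%).

x = 16.15 lies well outside the original x-range [2.12, 7.57] (x̄ ≈ 5.70), so this observation has high leverage and can move the slope substantially.

Step 1: Update the sums with the new point (n goes from 10 to 11)
Σx  = 56.97 + 16.15 = 73.12
Σy  = 274.05 + 44.60 = 318.65
Σx² = 351.9187 + 16.15² = 351.9187 + 260.8225 = 612.7412
Σxy = 1635.4729 + 16.15×44.60 = 1635.4729 + 720.2900 = 2355.7629

Step 2: Recompute the slope with b₁ = (nΣxy − ΣxΣy) / (nΣx² − (Σx)²)
Numerator   = 11×2355.7629 − 73.12×318.65 = 25913.3919 − 23299.6880 = 2613.7039
Denominator = 11×612.7412 − 73.12² = 6740.1532 − 5346.5344 = 1393.6188
b₁(new) = 2613.7039 / 1393.6188 = 1.8755

(Same formula on the original sums: (10×1635.4729 − 56.97×274.05) / (10×351.9187 − 56.97²) = 742.1005 / 273.6061 = 2.7123, matching the given fit.)

Step 3: Change in slope
Δβ₁ = 1.8755 − 2.7123 = -0.8368
Relative change = -0.8368 / 2.7123 × 100% = -30.9%
→ the slope decreases when the point is added.

Because the point sits below the extension of the original line at a high-leverage x, it tilts the fit down.
In practice: examine leverage (hᵢ) and Cook's distance rather than deleting it automatically.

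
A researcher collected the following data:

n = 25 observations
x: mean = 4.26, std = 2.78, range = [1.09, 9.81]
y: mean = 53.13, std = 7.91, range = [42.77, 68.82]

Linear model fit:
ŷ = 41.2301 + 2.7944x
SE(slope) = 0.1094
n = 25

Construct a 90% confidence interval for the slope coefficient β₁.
The 90% CI for β₁ is (2.6069, 2.9819)

Confidence interval for the slope:

The 90% CI for β₁ is: β̂₁ ± t*(α/2, n-2) × SE(β̂₁)

Step 1: Find critical t-value
- Confidence level = 0.9
- Degrees of freedom = n - 2 = 25 - 2 = 23
- t*(α/2, 23) = 1.7139

Step 2: Calculate margin of error
Margin = 1.7139 × 0.1094 = 0.1875

Step 3: Construct interval
CI = 2.7944 ± 0.1875
CI = (2.6069, 2.9819)

Interpretation: We are 90% confident that the true slope β₁ lies between 2.6069 and 2.9819.
The interval does not include 0, suggesting a significant linear relationship.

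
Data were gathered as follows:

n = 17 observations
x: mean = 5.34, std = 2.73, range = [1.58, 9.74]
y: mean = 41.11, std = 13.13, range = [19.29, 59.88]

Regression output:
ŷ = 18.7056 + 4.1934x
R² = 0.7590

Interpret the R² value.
The model explains 75.90% of the variance in y (R² = 0.7590), leaving 24.10% unexplained; the fit is strong.

R² = 1 − SS_res/SS_tot compares the residual scatter to the total scatter of y about its mean.

Here R² = 0.7590:
- Explained: 75.90% of the variation in y
- Unexplained (residual): 100% − 75.90% = 24.10%
- Rule of thumb (below 0.3 weak; 0.3 to below 0.7 moderate; 0.7 and above strong) → strong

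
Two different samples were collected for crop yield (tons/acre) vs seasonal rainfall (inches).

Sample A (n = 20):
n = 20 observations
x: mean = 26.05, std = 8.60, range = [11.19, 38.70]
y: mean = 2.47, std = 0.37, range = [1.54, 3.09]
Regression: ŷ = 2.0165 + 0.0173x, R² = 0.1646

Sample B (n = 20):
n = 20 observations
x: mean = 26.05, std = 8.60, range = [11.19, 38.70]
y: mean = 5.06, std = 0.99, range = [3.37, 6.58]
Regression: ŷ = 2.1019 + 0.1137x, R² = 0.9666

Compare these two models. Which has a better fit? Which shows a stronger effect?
Model B has the better fit (R² = 0.9666 vs 0.1646). Model B shows the stronger effect (|β₁| = 0.1137 vs 0.0173).

Model Comparison:

Which explains more variance? (R²)
- Model A: R² = 0.1646 → 16.46% of variance in crop yield explained
- Model B: R² = 0.9666 → 96.66% of variance in crop yield explained
- 0.9666 > 0.1646 → Model B has the better fit

Effect size (slope magnitude):
- Model A: β₁ = 0.0173 → predicted crop yield rises 0.0173 tons/acre per additional inch of rainfall
- Model B: β₁ = 0.1137 → predicted crop yield rises 0.1137 tons/acre per additional inch of rainfall
- |0.0173| < |0.1137| → Model B shows the stronger marginal effect

Notes:
- R² measures how tightly points cluster around the line; β₁ measures how steep the line is — they answer different questions.
- A better fit (higher R²) doesn't necessarily mean a more important relationship.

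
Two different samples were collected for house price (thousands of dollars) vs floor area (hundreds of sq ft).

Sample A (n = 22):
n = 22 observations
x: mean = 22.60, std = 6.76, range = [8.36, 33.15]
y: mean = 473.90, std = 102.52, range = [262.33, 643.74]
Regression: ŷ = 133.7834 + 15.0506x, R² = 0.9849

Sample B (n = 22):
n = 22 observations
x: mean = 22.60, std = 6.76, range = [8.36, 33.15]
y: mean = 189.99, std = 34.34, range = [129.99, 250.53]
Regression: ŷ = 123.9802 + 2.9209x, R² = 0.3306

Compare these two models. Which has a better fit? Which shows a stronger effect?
Model A has the better fit (R² = 0.9849 vs 0.3306). Model A shows the stronger effect (|β₁| = 15.0506 vs 2.9209).

Model Comparison:

Fit — compare R²:
- Model A: R² = 0.9849 → 98.49% of variance in house price explained
- Model B: R² = 0.3306 → 33.06% of variance in house price explained
- 0.9849 > 0.3306 → Model A has the better fit

Which has the larger per-hundred sq ft effect? (|β₁|)
- Model A: β₁ = 15.0506 → predicted house price rises 15.0506 thousand dollars per additional hundred sq ft of floor area
- Model B: β₁ = 2.9209 → predicted house price rises 2.9209 thousand dollars per additional hundred sq ft of floor area
- |15.0506| > |2.9209| → Model A shows the stronger marginal effect

Note: A better fit (higher R²) doesn't necessarily mean a more important relationship.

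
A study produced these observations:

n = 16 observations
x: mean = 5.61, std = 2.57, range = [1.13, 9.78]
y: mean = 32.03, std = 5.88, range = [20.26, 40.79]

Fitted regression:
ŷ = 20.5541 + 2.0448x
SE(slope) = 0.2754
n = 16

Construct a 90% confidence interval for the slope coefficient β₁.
The 90% CI for β₁ is (1.5597, 2.5299)

Confidence interval for the slope:

The 90% CI for β₁ is: β̂₁ ± t*(α/2, n-2) × SE(β̂₁)

Step 1: Find critical t-value
- Confidence level = 0.9
- Degrees of freedom = n - 2 = 16 - 2 = 14
- t*(α/2, 14) = 1.7613

Step 2: Calculate margin of error
Margin = 1.7613 × 0.2754 = 0.4851

Step 3: Construct interval
CI = 2.0448 ± 0.4851
CI = (1.5597, 2.5299)

Interpretation: We are 90% confident that the true slope β₁ lies between 1.5597 and 2.5299.
The interval does not include 0, suggesting a significant linear relationship.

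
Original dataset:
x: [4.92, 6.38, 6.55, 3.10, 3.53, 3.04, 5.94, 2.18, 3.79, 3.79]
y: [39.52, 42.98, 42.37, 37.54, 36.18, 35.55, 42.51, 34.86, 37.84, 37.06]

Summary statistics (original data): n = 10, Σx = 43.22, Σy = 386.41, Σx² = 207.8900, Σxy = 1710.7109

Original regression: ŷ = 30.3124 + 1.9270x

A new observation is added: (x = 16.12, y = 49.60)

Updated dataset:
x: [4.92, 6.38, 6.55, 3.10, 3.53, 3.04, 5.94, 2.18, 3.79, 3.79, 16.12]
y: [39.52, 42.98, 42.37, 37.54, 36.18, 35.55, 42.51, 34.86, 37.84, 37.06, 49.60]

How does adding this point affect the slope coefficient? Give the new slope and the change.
Adding the point moves β₁ from 1.9270 to 1.0715, i.e. it decreases by 0.8555 (-44.4%).

x = 16.12 lies well outside the original x-range [2.18, 6.55] (x̄ ≈ 4.32), so this observation has high leverage and can move the slope substantially.

Step 1: Update the sums with the new point (n goes from 10 to 11)
Σx  = 43.22 + 16.12 = 59.34
Σy  = 386.41 + 49.60 = 436.01
Σx² = 207.8900 + 16.12² = 207.8900 + 259.8544 = 467.7444
Σxy = 1710.7109 + 16.12×49.60 = 1710.7109 + 799.5520 = 2510.2629

Step 2: Recompute the slope with b₁ = (nΣxy − ΣxΣy) / (nΣx² − (Σx)²)
Numerator   = 11×2510.2629 − 59.34×436.01 = 27612.8919 − 25872.8334 = 1740.0585
Denominator = 11×467.7444 − 59.34² = 5145.1884 − 3521.2356 = 1623.9528
b₁(new) = 1740.0585 / 1623.9528 = 1.0715

(Same formula on the original sums: (10×1710.7109 − 43.22×386.41) / (10×207.8900 − 43.22²) = 406.4688 / 210.9316 = 1.9270, matching the given fit.)

Step 3: Change in slope
Δβ₁ = 1.0715 − 1.9270 = -0.8555
Relative change = -0.8555 / 1.9270 × 100% = -44.4%
→ the slope decreases when the point is added.

Because the point sits below the extension of the original line at a high-leverage x, it tilts the fit down.
In practice: check such a point for data-entry or measurement error.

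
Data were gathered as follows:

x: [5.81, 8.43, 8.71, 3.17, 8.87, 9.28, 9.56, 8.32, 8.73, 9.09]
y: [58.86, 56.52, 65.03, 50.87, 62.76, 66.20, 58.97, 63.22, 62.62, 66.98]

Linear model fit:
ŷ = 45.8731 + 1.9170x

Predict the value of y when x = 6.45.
ŷ = 58.2378

Plug x = 6.45 into the fitted line:

ŷ = 45.8731 + 1.9170 × 6.45
ŷ = 45.8731 + 12.3647
ŷ = 58.2378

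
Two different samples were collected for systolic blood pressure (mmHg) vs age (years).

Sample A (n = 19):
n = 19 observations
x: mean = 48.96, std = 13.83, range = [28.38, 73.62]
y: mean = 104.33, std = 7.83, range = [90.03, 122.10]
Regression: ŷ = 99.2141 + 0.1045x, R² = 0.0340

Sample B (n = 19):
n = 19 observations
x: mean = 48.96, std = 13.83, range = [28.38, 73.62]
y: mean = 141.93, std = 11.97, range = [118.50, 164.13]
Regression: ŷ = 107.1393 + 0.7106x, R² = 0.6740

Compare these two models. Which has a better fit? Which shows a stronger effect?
Model B has the better fit (R² = 0.6740 vs 0.0340). Model B shows the stronger effect (|β₁| = 0.7106 vs 0.1045).

Model Comparison:

Fit — compare R²:
- Model A: R² = 0.0340 → 3.40% of variance in blood pressure explained
- Model B: R² = 0.6740 → 67.40% of variance in blood pressure explained
- 0.6740 > 0.0340 → Model B has the better fit

Strength of effect — compare |β₁|:
- Model A: β₁ = 0.1045 → predicted blood pressure rises 0.1045 mmHg per additional year of age
- Model B: β₁ = 0.7106 → predicted blood pressure rises 0.7106 mmHg per additional year of age
- |0.1045| < |0.7106| → Model B shows the stronger marginal effect

Note: A better fit (higher R²) doesn't necessarily mean a more important relationship.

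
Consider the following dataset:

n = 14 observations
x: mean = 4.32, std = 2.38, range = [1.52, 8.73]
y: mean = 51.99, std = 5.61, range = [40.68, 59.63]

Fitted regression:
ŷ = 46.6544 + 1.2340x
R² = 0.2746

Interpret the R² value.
R² = 0.2746 means 27.46% of the variation in y is explained by the linear relationship with x. This indicates a weak fit.

The coefficient of determination R² is the fraction of the total variation in y that the fitted line accounts for.

Here R² = 0.2746:
- Explained: 27.46% of the variation in y
- Unexplained (residual): 100% − 27.46% = 72.54%
- Rule of thumb (below 0.3 weak; 0.3 to below 0.7 moderate; 0.7 and above strong) → weak

Note: R² never decreases when predictors are added, so it should not be used alone to compare models of different size.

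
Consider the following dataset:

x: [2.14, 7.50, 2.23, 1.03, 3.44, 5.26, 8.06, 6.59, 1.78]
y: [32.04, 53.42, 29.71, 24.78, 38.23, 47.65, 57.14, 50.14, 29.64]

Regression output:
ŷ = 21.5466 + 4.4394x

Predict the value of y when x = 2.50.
ŷ = 32.6451

To predict y for x = 2.50, substitute into the regression equation:

ŷ = 21.5466 + 4.4394 × 2.50
ŷ = 21.5466 + 11.0985
ŷ = 32.6451

This is a point prediction; actual observations scatter around it by roughly the residual standard deviation.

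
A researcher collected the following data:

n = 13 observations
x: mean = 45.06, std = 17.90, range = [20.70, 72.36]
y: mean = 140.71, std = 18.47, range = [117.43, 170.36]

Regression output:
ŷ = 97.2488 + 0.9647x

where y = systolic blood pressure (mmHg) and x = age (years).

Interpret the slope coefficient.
For each additional year of age, predicted blood pressure increases by approximately 0.9647 mmHg.

The slope coefficient β₁ = 0.9647 represents the marginal effect of age on blood pressure.

Interpretation:
- Age up by 1 year → predicted blood pressure increases by 0.9647 mmHg
- The effect is assumed constant over the observed range of x (linearity)

(β₀ = 97.2488 is the fitted value at x = 0 and is not part of the slope interpretation.)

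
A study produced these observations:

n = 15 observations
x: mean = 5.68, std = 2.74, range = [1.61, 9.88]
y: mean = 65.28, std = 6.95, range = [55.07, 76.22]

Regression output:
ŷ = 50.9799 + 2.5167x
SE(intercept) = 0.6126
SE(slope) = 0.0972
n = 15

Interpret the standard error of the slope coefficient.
The slope 2.5167 is pinned down to within about ±0.0972 (one SE) by these data — relative uncertainty 3.9%, i.e. precise.

SE(β̂₁) = s / √Sxx, where s is the residual standard deviation and Sxx = Σ(x − x̄)². It is the yardstick for how far β̂₁ = 2.5167 could plausibly be from the true slope.

Relative precision:
- SE / |β̂₁| = 0.0972 / 2.5167 = 3.9%
- Rule of thumb (under 20%: precise; 20% to under 50%: moderately precise; 50% or more: imprecise) → precise

Rough 95% range (±2 SE): 2.5167 ± 0.1944 → (2.3223, 2.7111).

What drives SE(β̂₁): larger n (here n = 15) → smaller SE; more residual scatter → larger SE; wider spread of x values → smaller SE.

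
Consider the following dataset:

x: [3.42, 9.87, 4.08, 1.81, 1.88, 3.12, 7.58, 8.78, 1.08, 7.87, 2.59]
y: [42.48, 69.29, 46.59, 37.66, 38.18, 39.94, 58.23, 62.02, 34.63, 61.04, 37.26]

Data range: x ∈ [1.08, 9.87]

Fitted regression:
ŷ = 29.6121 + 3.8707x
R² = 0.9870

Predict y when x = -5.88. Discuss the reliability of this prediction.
The equation gives ŷ = 6.8524; however x = -5.88 is 6.96 units below the observed range, so this extrapolated value should not be trusted.

Prediction calculation:
ŷ = 29.6121 + 3.8707 × (-5.88)
ŷ = 6.8524

Reliability:
- Data range: x ∈ [1.08, 9.87]
- Prediction point: x = -5.88 is 6.96 units below the observed range → this is EXTRAPOLATION, not interpolation

Why that matters here:
- The standard error of prediction grows with (x − x̄)², and x = -5.88 is far from x̄ = 4.73
- Real relationships often flatten, saturate, or turn nonlinear at extremes
- There are no observations near this x to validate the fitted line there

The R² = 0.9870 only validates the fit within [1.08, 9.87]; treat ŷ = 6.8524 with caution.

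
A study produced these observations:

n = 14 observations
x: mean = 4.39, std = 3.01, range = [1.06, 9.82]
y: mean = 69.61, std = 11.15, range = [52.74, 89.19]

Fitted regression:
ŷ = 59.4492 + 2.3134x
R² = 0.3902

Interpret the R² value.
The model explains 39.02% of the variance in y (R² = 0.3902), leaving 60.98% unexplained; the fit is moderate.

R² (coefficient of determination) measures the proportion of variance in y explained by the regression model.

Here R² = 0.3902:
- Explained: 39.02% of the variation in y
- Unexplained (residual): 100% − 39.02% = 60.98%
- Rule of thumb (below 0.3 weak; 0.3 to below 0.7 moderate; 0.7 and above strong) → moderate

Calculation: R² = 1 − (SS_res / SS_tot), where SS_res is the sum of squared residuals and SS_tot the total sum of squares.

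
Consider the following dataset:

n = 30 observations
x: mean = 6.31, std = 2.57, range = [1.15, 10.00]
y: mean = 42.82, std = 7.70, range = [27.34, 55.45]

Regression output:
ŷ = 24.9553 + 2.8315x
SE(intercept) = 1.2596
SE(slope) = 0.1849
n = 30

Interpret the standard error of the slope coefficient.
SE(β̂₁) = 0.1849 is the estimated standard deviation of the slope estimate across repeated samples; relative to β̂₁ = 2.8315 that is 6.5%, a precise estimate.

SE(β̂₁) = 0.1849 says: if we drew many samples of n = 30 from the same population and refit each time, the fitted slopes would scatter with a standard deviation of roughly 0.1849 around the true β₁.

Relative precision:
- SE / |β̂₁| = 0.1849 / 2.8315 = 6.5%
- Rule of thumb (under 20%: precise; 20% to under 50%: moderately precise; 50% or more: imprecise) → precise

Link to the t-test: t = β̂₁ / SE(β̂₁) = 2.8315 / 0.1849 = 15.3137, the statistic for H₀: β₁ = 0.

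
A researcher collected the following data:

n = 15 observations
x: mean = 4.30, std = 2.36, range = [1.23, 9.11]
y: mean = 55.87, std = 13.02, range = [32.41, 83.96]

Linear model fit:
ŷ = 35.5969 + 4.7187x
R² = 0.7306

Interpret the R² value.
The model explains 73.06% of the variance in y (R² = 0.7306), leaving 26.94% unexplained; the fit is strong.

R² = 1 − SS_res/SS_tot compares the residual scatter to the total scatter of y about its mean.

Here R² = 0.7306:
- Explained: 73.06% of the variation in y
- Unexplained (residual): 100% − 73.06% = 26.94%
- Rule of thumb (below 0.3 weak; 0.3 to below 0.7 moderate; 0.7 and above strong) → strong

Note: R² never decreases when predictors are added, so it should not be used alone to compare models of different size.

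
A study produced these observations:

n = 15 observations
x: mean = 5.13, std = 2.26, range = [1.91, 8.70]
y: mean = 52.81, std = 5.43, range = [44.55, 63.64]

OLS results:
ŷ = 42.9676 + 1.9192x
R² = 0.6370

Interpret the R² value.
About 63.70% of the variability in y is accounted for by the regression on x (R² = 0.6370) — a moderate linear fit.

R² (coefficient of determination) measures the proportion of variance in y explained by the regression model.

Here R² = 0.6370:
- Explained: 63.70% of the variation in y
- Unexplained (residual): 100% − 63.70% = 36.30%
- Rule of thumb (below 0.3 weak; 0.3 to below 0.7 moderate; 0.7 and above strong) → moderate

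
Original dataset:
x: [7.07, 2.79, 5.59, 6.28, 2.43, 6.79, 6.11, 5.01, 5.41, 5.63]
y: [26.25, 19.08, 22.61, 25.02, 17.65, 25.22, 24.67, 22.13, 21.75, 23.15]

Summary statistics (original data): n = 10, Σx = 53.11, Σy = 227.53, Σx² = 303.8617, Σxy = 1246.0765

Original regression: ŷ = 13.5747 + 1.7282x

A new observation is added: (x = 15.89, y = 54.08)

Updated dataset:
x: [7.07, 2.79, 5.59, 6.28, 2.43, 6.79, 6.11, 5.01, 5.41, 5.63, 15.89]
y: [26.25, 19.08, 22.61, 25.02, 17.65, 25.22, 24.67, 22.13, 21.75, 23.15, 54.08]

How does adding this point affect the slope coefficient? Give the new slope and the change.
The slope changes from 1.7282 to 2.7437 (change of +1.0155, or +58.8%).

x = 15.89 lies well outside the original x-range [2.43, 7.07] (x̄ ≈ 5.31), so this observation has high leverage and can move the slope substantially.

Step 1: Update the sums with the new point (n goes from 10 to 11)
Σx  = 53.11 + 15.89 = 69.00
Σy  = 227.53 + 54.08 = 281.61
Σx² = 303.8617 + 15.89² = 303.8617 + 252.4921 = 556.3538
Σxy = 1246.0765 + 15.89×54.08 = 1246.0765 + 859.3312 = 2105.4077

Step 2: Recompute the slope with b₁ = (nΣxy − ΣxΣy) / (nΣx² − (Σx)²)
Numerator   = 11×2105.4077 − 69.00×281.61 = 23159.4847 − 19431.0900 = 3728.3947
Denominator = 11×556.3538 − 69.00² = 6119.8918 − 4761.0000 = 1358.8918
b₁(new) = 3728.3947 / 1358.8918 = 2.7437

(Same formula on the original sums: (10×1246.0765 − 53.11×227.53) / (10×303.8617 − 53.11²) = 376.6467 / 217.9449 = 1.7282, matching the given fit.)

Step 3: Change in slope
Δβ₁ = 2.7437 − 1.7282 = +1.0155
Relative change = +1.0155 / 1.7282 × 100% = +58.8%
→ the slope increases when the point is added.

Because the point sits above the extension of the original line at a high-leverage x, it tilts the fit up.
In practice: examine leverage (hᵢ) and Cook's distance rather than deleting it automatically; refit with and without it and report both if conclusions differ.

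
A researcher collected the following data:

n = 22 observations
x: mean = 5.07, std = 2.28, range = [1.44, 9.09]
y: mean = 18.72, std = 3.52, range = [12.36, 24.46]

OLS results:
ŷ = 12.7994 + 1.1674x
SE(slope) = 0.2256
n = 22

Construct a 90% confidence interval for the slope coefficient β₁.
The 90% CI for β₁ is (0.7783, 1.5565)

Confidence interval for the slope:

The 90% CI for β₁ is: β̂₁ ± t*(α/2, n-2) × SE(β̂₁)

Step 1: Find critical t-value
- Confidence level = 0.9
- Degrees of freedom = n - 2 = 22 - 2 = 20
- t*(α/2, 20) = 1.7247

Step 2: Calculate margin of error
Margin = 1.7247 × 0.2256 = 0.3891

Step 3: Construct interval
CI = 1.1674 ± 0.3891
CI = (0.7783, 1.5565)

Interpretation: each one-unit increase in x is associated with a change in mean y of between 0.7783 and 1.5565, with 90% confidence.
Both endpoints are positive, so the data support a genuinely positive slope at this confidence level.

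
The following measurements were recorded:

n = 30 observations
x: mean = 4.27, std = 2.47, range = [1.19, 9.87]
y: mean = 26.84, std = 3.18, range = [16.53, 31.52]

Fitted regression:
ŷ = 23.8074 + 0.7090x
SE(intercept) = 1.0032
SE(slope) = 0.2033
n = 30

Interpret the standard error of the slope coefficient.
The slope 0.7090 is pinned down to within about ±0.2033 (one SE) by these data — relative uncertainty 28.7%, i.e. moderately precise.

SE(β̂₁) = 0.2033 says: if we drew many samples of n = 30 from the same population and refit each time, the fitted slopes would scatter with a standard deviation of roughly 0.2033 around the true β₁.

Relative precision:
- SE / |β̂₁| = 0.2033 / 0.7090 = 28.7%
- Rule of thumb (under 20%: precise; 20% to under 50%: moderately precise; 50% or more: imprecise) → moderately precise

Link to the t-test: t = β̂₁ / SE(β̂₁) = 0.7090 / 0.2033 = 3.4875, the statistic for H₀: β₁ = 0.

What drives SE(β̂₁): wider spread of x values → smaller SE.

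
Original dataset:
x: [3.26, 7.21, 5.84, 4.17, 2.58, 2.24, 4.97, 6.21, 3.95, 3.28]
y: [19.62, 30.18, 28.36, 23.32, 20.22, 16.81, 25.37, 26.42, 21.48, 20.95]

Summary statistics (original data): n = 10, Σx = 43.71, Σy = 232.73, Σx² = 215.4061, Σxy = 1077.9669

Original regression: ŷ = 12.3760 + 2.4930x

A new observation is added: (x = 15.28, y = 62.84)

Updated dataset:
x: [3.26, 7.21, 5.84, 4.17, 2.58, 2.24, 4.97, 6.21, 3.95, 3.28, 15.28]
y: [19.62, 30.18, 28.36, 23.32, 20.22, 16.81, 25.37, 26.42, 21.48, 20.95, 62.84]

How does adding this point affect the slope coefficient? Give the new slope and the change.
The slope changes from 2.4930 to 3.4187 (change of +0.9257, or +37.1%).

x = 15.28 lies well outside the original x-range [2.24, 7.21] (x̄ ≈ 4.37), so this observation has high leverage and can move the slope substantially.

Step 1: Update the sums with the new point (n goes from 10 to 11)
Σx  = 43.71 + 15.28 = 58.99
Σy  = 232.73 + 62.84 = 295.57
Σx² = 215.4061 + 15.28² = 215.4061 + 233.4784 = 448.8845
Σxy = 1077.9669 + 15.28×62.84 = 1077.9669 + 960.1952 = 2038.1621

Step 2: Recompute the slope with b₁ = (nΣxy − ΣxΣy) / (nΣx² − (Σx)²)
Numerator   = 11×2038.1621 − 58.99×295.57 = 22419.7831 − 17435.6743 = 4984.1088
Denominator = 11×448.8845 − 58.99² = 4937.7295 − 3479.8201 = 1457.9094
b₁(new) = 4984.1088 / 1457.9094 = 3.4187

(Same formula on the original sums: (10×1077.9669 − 43.71×232.73) / (10×215.4061 − 43.71²) = 607.0407 / 243.4969 = 2.4930, matching the given fit.)

Step 3: Change in slope
Δβ₁ = 3.4187 − 2.4930 = +0.9257
Relative change = +0.9257 / 2.4930 × 100% = +37.1%
→ the slope increases when the point is added.

A high-leverage point only changes the slope if it is off the original line; here y = 62.84 is above the original trend, so the slope increases.
In practice: check such a point for data-entry or measurement error.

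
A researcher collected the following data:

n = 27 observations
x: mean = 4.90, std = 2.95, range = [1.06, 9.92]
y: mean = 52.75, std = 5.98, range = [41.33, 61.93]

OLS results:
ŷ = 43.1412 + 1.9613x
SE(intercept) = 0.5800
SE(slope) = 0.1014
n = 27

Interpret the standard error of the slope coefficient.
The slope 1.9613 is pinned down to within about ±0.1014 (one SE) by these data — relative uncertainty 5.2%, i.e. precise.

SE(β̂₁) = s / √Sxx, where s is the residual standard deviation and Sxx = Σ(x − x̄)². It is the yardstick for how far β̂₁ = 1.9613 could plausibly be from the true slope.

Relative precision:
- SE / |β̂₁| = 0.1014 / 1.9613 = 5.2%
- Rule of thumb (under 20%: precise; 20% to under 50%: moderately precise; 50% or more: imprecise) → precise

Rough 95% range (±2 SE): 1.9613 ± 0.2028 → (1.7585, 2.1641).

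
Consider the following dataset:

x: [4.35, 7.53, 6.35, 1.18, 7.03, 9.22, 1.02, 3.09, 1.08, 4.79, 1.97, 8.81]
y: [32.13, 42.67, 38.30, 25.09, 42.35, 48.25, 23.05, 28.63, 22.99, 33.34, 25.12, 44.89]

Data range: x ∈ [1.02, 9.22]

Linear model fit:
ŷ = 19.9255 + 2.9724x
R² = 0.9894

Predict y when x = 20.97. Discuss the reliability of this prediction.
ŷ = 82.2567 (extrapolation — x = 20.97 lies outside [1.02, 9.22], so reliability is low).

Prediction calculation:
ŷ = 19.9255 + 2.9724 × 20.97
ŷ = 82.2567

Reliability:
- Data range: x ∈ [1.02, 9.22]
- Prediction point: x = 20.97 is 11.75 units above the observed range → this is EXTRAPOLATION, not interpolation

Why that matters here:
- There are no observations near this x to validate the fitted line there
- The linear relationship may not hold outside the observed range
- R² describes fit only over the sampled x values; it says nothing about behaviour beyond them

Report the number if required, but flag clearly that it is an extrapolation.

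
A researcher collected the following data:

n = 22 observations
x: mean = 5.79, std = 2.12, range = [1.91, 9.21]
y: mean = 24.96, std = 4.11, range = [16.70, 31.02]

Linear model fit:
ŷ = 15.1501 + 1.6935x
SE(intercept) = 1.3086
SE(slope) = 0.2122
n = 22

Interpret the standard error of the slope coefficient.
The slope 1.6935 is pinned down to within about ±0.2122 (one SE) by these data — relative uncertainty 12.5%, i.e. precise.

SE(β̂₁) = s / √Sxx, where s is the residual standard deviation and Sxx = Σ(x − x̄)². It is the yardstick for how far β̂₁ = 1.6935 could plausibly be from the true slope.

Relative precision:
- SE / |β̂₁| = 0.2122 / 1.6935 = 12.5%
- Rule of thumb (under 20%: precise; 20% to under 50%: moderately precise; 50% or more: imprecise) → precise

Link to interval estimation: a confidence interval for β₁ is β̂₁ ± t* × 0.2122, so SE sets the half-width per unit of t*.

What drives SE(β̂₁): more residual scatter → larger SE; wider spread of x values → smaller SE; larger n (here n = 22) → smaller SE.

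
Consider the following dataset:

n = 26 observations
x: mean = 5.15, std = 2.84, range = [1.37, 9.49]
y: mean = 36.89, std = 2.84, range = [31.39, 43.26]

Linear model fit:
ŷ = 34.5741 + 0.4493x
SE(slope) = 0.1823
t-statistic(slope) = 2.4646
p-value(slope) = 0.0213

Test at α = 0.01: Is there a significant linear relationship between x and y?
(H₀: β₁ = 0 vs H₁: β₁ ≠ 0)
p-value = 0.0213 ≥ α = 0.01, so we fail to reject H₀. The relationship is not significant.

Hypothesis test for the slope coefficient:

H₀: β₁ = 0 (no linear relationship)
H₁: β₁ ≠ 0 (linear relationship exists)

Test statistic: t = β̂₁ / SE(β̂₁) = 0.4493 / 0.1823 = 2.4646

The p-value (0.0213) is the probability, under H₀, of a t-statistic at least as extreme as |t| = 2.4646 (two-sided, df = n − 2 = 24).

Decision rule: reject H₀ if p-value < α.
p-value = 0.0213 ≥ α = 0.01 → fail to reject H₀.

There is not sufficient evidence at the 1% significance level to conclude that a linear relationship exists between x and y.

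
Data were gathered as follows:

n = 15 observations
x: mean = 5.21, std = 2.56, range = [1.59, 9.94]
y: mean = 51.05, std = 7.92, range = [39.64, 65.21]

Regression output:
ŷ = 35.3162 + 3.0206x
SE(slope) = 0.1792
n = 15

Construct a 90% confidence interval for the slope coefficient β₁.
The 90% CI for β₁ is (2.7033, 3.3379)

Confidence interval for the slope:

The 90% CI for β₁ is: β̂₁ ± t*(α/2, n-2) × SE(β̂₁)

Step 1: Find critical t-value
- Confidence level = 0.9
- Degrees of freedom = n - 2 = 15 - 2 = 13
- t*(α/2, 13) = 1.7709

Step 2: Calculate margin of error
Margin = 1.7709 × 0.1792 = 0.3173

Step 3: Construct interval
CI = 3.0206 ± 0.3173
CI = (2.7033, 3.3379)

Interpretation: We are 90% confident that the true slope β₁ lies between 2.7033 and 3.3379.
The interval does not include 0, suggesting a significant linear relationship.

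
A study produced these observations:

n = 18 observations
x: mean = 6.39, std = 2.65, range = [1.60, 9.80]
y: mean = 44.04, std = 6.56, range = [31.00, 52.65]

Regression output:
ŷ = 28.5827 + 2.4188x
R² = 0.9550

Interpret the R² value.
About 95.50% of the variability in y is accounted for by the regression on x (R² = 0.9550) — a strong linear fit.

R² (coefficient of determination) measures the proportion of variance in y explained by the regression model.

Here R² = 0.9550:
- Explained: 95.50% of the variation in y
- Unexplained (residual): 100% − 95.50% = 4.50%
- Rule of thumb (below 0.3 weak; 0.3 to below 0.7 moderate; 0.7 and above strong) → strong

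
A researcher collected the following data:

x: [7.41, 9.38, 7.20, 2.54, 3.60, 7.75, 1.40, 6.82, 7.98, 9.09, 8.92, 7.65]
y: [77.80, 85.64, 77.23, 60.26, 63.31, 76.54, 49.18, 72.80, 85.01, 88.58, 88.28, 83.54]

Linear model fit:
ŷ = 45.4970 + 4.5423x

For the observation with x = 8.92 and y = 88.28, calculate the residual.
Residual = 2.2657

The residual is the difference between the actual value and the predicted value:

Residual = y - ŷ

Step 1: Calculate predicted value
ŷ = 45.4970 + 4.5423 × 8.92
ŷ = 86.0143

Step 2: Calculate residual
Residual = 88.28 - 86.0143
Residual = 2.2657

Interpretation: the model underestimates the actual value by 2.2657 at this point (positive residual → observation lies above the fitted line).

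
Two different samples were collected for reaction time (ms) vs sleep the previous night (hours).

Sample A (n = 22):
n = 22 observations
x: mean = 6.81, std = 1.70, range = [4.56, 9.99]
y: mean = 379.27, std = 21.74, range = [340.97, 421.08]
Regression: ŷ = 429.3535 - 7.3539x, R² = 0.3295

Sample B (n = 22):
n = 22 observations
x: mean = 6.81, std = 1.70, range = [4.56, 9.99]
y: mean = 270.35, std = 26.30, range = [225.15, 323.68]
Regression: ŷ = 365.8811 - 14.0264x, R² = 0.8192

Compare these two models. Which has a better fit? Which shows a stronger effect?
Model B has the better fit (R² = 0.8192 vs 0.3295). Model B shows the stronger effect (|β₁| = 14.0264 vs 7.3539).

Model Comparison:

Fit — compare R²:
- Model A: R² = 0.3295 → 32.95% of variance in reaction time explained
- Model B: R² = 0.8192 → 81.92% of variance in reaction time explained
- 0.8192 > 0.3295 → Model B has the better fit

Effect size (slope magnitude):
- Model A: β₁ = -7.3539 → predicted reaction time falls 7.3539 ms per additional hour of sleep
- Model B: β₁ = -14.0264 → predicted reaction time falls 14.0264 ms per additional hour of sleep
- |-7.3539| < |-14.0264| → Model B shows the stronger marginal effect

Notes:
- A steeper slope doesn't make a better model if the scatter around the line is large.
- A better fit (higher R²) doesn't necessarily mean a more important relationship.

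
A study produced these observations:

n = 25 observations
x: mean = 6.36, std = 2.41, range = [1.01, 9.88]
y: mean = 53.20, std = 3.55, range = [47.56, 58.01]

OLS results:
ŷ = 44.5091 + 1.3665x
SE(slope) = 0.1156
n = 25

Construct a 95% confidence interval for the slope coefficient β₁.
The 95% CI for β₁ is (1.1274, 1.6056)

Confidence interval for the slope:

The 95% CI for β₁ is: β̂₁ ± t*(α/2, n-2) × SE(β̂₁)

Step 1: Find critical t-value
- Confidence level = 0.95
- Degrees of freedom = n - 2 = 25 - 2 = 23
- t*(α/2, 23) = 2.0687

Step 2: Calculate margin of error
Margin = 2.0687 × 0.1156 = 0.2391

Step 3: Construct interval
CI = 1.3665 ± 0.2391
CI = (1.1274, 1.6056)

Interpretation: intervals built this way capture the true β₁ in 95% of repeated samples; here the plausible range for the per-unit effect of x on y is 1.1274 to 1.6056.
Both endpoints are positive, so the data support a genuinely positive slope at this confidence level.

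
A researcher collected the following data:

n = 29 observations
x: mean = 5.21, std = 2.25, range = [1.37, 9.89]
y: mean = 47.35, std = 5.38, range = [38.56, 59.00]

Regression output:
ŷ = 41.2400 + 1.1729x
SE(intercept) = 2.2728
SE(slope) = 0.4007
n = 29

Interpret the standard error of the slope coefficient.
SE(slope) = 0.4007 measures the uncertainty in the estimated slope. The coefficient is estimated with moderate precision (SE/|β̂₁| = 34.2%).

SE(β̂₁) = 0.4007 says: if we drew many samples of n = 29 from the same population and refit each time, the fitted slopes would scatter with a standard deviation of roughly 0.4007 around the true β₁.

Relative precision:
- SE / |β̂₁| = 0.4007 / 1.1729 = 34.2%
- Rule of thumb (under 20%: precise; 20% to under 50%: moderately precise; 50% or more: imprecise) → moderately precise

Link to the t-test: t = β̂₁ / SE(β̂₁) = 1.1729 / 0.4007 = 2.9271, the statistic for H₀: β₁ = 0.

What drives SE(β̂₁): wider spread of x values → smaller SE; more residual scatter → larger SE.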